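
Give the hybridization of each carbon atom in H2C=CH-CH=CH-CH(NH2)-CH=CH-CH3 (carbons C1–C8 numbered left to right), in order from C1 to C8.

C1 sp2, C2 sp2, C3 sp2, C4 sp2, C5 sp3, C6 sp2, C7 sp2, C8 sp3

C1: 3 σ bonds, plus one π bond — 3 electron domains, sp2.
C2 — 3 σ bonds, plus one π bond. Steric number 3, so sp2.
C3 carries 3 σ bonds, plus one π bond, giving a steric number of 3, so it is sp2.
C4 is sp2: 3 σ bonds, plus one π bond, 3 electron-density regions.
C5 (4 σ bonds) has steric number 4: sp3.
C6: 3 σ bonds, plus one π bond — 3 electron domains, sp2.
C7 — 3 σ bonds, plus one π bond. Steric number 3, so sp2.
C8: 4 σ bonds; 4 regions of electron density → sp3.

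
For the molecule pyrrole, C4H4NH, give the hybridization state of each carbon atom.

Each carbon atom: 3 σ bonds, plus one π bond; 3 regions of electron density → sp2.

sp2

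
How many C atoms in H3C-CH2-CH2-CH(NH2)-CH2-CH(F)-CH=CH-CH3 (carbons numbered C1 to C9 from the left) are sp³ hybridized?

C1: sp3 ✓
C2: sp3 ✓
C3: sp3 ✓
C4: sp3 ✓
C5: sp3 ✓
C6: sp3 ✓
C7: sp2
C8: sp2
C9: sp3 ✓
C1, C2, C3, C4, C5, C6, C9 → 7 sp3 carbons.

7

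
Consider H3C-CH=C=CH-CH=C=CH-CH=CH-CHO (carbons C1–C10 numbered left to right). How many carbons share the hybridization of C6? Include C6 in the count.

2

C6 is sp (two π bonds).
C1: sp3
C2: sp2
C3: sp ✓
C4: sp2
C5: sp2
C6: sp ✓
C7: sp2
C8: sp2
C9: sp2
C10: sp2
2 carbons are sp.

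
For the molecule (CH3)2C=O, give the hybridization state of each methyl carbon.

sp^3

Each methyl carbon (4 σ bonds) has steric number 4: sp3.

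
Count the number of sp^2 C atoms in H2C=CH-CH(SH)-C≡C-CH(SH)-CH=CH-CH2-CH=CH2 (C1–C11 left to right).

C1: sp2 ✓
C2: sp2 ✓
C3: sp3
C4: sp
C5: sp
C6: sp3
C7: sp2 ✓
C8: sp2 ✓
C9: sp3
C10: sp2 ✓
C11: sp2 ✓
C1, C2, C7, C8, C10, C11 → 6 sp2 carbons.

6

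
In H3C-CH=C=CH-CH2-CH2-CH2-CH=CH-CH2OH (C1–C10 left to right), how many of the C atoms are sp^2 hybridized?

C1: sp3
C2: sp2 ✓
C3: sp
C4: sp2 ✓
C5: sp3
C6: sp3
C7: sp3
C8: sp2 ✓
C9: sp2 ✓
C10: sp3
C2, C4, C8, C9 → 4 sp2 carbons.

4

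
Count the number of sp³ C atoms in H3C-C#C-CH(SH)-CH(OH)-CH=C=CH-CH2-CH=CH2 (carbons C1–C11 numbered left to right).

4

C1: sp3 ✓
C2: sp
C3: sp
C4: sp3 ✓
C5: sp3 ✓
C6: sp2
C7: sp
C8: sp2
C9: sp3 ✓
C10: sp2
C11: sp2
C1, C4, C5, C9 → 4 sp3 carbons.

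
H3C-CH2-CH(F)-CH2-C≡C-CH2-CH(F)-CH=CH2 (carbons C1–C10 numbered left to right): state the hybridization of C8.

C8: 4 σ bonds — 4 electron domains, sp3.

sp^3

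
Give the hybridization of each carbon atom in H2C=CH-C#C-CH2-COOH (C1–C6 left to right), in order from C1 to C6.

C1 sp2, C2 sp2, C3 sp, C4 sp, C5 sp3, C6 sp2

C1: 3 σ bonds, plus one π bond — 3 electron domains, sp2.
C2: 3 σ bonds, plus one π bond — 3 electron domains, sp2.
C3 is sp: 2 σ bonds, plus two π bonds, 2 electron-density regions.
C4 carries 2 σ bonds, plus two π bonds, giving a steric number of 2, so it is sp.
C5 is sp3: 4 σ bonds, 4 electron-density regions.
C6 has 3 σ bonds, plus one π bond: steric number 3 → sp2.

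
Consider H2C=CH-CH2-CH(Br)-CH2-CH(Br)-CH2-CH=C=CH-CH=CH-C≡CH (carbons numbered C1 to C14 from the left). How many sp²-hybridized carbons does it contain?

6

C1: sp2 ✓
C2: sp2 ✓
C3: sp3
C4: sp3
C5: sp3
C6: sp3
C7: sp3
C8: sp2 ✓
C9: sp
C10: sp2 ✓
C11: sp2 ✓
C12: sp2 ✓
C13: sp
C14: sp
C1, C2, C8, C10, C11, C12 → 6 sp2 carbons.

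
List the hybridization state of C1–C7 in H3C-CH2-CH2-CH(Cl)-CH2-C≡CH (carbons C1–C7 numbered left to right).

C1 sp3, C2 sp3, C3 sp3, C4 sp3, C5 sp3, C6 sp, C7 sp

C1 has 4 σ bonds: steric number 4 → sp3.
C2 is sp3: 4 σ bonds, 4 electron-density regions.
C3 — 4 σ bonds. Steric number 4, so sp3.
C4 (4 σ bonds) has steric number 4: sp3.
C5 has 4 σ bonds: steric number 4 → sp3.
C6 — 2 σ bonds, plus two π bonds. Steric number 2, so sp.
C7: 2 σ bonds, plus two π bonds — 2 electron domains, sp.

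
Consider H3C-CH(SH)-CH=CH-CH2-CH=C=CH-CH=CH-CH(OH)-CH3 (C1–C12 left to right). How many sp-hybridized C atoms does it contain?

C1: sp3
C2: sp3
C3: sp2
C4: sp2
C5: sp3
C6: sp2
C7: sp ✓
C8: sp2
C9: sp2
C10: sp2
C11: sp3
C12: sp3
C7 → 1 sp carbon.

1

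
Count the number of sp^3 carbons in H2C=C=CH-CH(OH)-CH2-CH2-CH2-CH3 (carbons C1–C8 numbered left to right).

C1: sp2
C2: sp
C3: sp2
C4: sp3 ✓
C5: sp3 ✓
C6: sp3 ✓
C7: sp3 ✓
C8: sp3 ✓
C4, C5, C6, C7, C8 → 5 sp3 carbons.

5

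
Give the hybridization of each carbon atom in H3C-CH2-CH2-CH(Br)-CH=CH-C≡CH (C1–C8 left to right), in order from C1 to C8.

C1 — 4 σ bonds. Steric number 4, so sp3.
C2 has 4 σ bonds: steric number 4 → sp3.
C3 has 4 σ bonds: steric number 4 → sp3.
C4: 4 σ bonds; 4 regions of electron density → sp3.
C5 — 3 σ bonds, plus one π bond. Steric number 3, so sp2.
C6 is sp2: 3 σ bonds, plus one π bond, 3 electron-density regions.
C7: 2 σ bonds, plus two π bonds — 2 electron domains, sp.
C8 is sp: 2 σ bonds, plus two π bonds, 2 electron-density regions.

C1 sp3, C2 sp3, C3 sp3, C4 sp3, C5 sp2, C6 sp2, C7 sp, C8 sp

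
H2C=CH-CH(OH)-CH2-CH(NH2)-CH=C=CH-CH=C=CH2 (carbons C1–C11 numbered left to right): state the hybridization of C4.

sp3

C4 is sp3: 4 σ bonds, 4 electron-density regions.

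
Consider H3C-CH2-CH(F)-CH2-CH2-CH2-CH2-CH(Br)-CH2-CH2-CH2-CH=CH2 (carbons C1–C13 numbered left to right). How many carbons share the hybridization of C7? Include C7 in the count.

11

C7 is sp3 (only σ bonds).
C1: sp3 ✓
C2: sp3 ✓
C3: sp3 ✓
C4: sp3 ✓
C5: sp3 ✓
C6: sp3 ✓
C7: sp3 ✓
C8: sp3 ✓
C9: sp3 ✓
C10: sp3 ✓
C11: sp3 ✓
C12: sp2
C13: sp2
11 carbons are sp3.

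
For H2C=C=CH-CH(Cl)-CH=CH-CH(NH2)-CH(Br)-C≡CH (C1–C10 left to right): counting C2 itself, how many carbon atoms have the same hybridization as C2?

C2 is sp (two π bonds).
C1: sp2
C2: sp ✓
C3: sp2
C4: sp3
C5: sp2
C6: sp2
C7: sp3
C8: sp3
C9: sp ✓
C10: sp ✓
3 carbons are sp.

3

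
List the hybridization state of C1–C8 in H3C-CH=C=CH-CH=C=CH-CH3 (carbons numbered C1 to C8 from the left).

C1 sp3, C2 sp2, C3 sp, C4 sp2, C5 sp2, C6 sp, C7 sp2, C8 sp3

C1: 4 σ bonds; 4 regions of electron density → sp3.
C2 carries 3 σ bonds, plus one π bond, giving a steric number of 3, so it is sp2.
C3 carries 2 σ bonds, plus two π bonds, giving a steric number of 2, so it is sp.
C4 — 3 σ bonds, plus one π bond. Steric number 3, so sp2.
C5 has 3 σ bonds, plus one π bond: steric number 3 → sp2.
C6 is sp: 2 σ bonds, plus two π bonds, 2 electron-density regions.
C7 (3 σ bonds, plus one π bond) has steric number 3: sp2.
C8 is sp3: 4 σ bonds, 4 electron-density regions.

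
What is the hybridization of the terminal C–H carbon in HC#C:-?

sp

The terminal C–H carbon (2 σ bonds, plus two π bonds) has steric number 2: sp.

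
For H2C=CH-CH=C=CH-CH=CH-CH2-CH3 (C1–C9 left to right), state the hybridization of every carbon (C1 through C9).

C1 sp2, C2 sp2, C3 sp2, C4 sp, C5 sp2, C6 sp2, C7 sp2, C8 sp3, C9 sp3

C1 is sp2: 3 σ bonds, plus one π bond, 3 electron-density regions.
C2 carries 3 σ bonds, plus one π bond, giving a steric number of 3, so it is sp2.
C3 — 3 σ bonds, plus one π bond. Steric number 3, so sp2.
C4: 2 σ bonds, plus two π bonds; 2 regions of electron density → sp.
C5: 3 σ bonds, plus one π bond — 3 electron domains, sp2.
C6 carries 3 σ bonds, plus one π bond, giving a steric number of 3, so it is sp2.
C7 is sp2: 3 σ bonds, plus one π bond, 3 electron-density regions.
C8 — 4 σ bonds. Steric number 4, so sp3.
C9 carries 4 σ bonds, giving a steric number of 4, so it is sp3.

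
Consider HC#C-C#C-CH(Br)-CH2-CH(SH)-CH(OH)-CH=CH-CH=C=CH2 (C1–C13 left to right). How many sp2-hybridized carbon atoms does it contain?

4

C1: sp
C2: sp
C3: sp
C4: sp
C5: sp3
C6: sp3
C7: sp3
C8: sp3
C9: sp2 ✓
C10: sp2 ✓
C11: sp2 ✓
C12: sp
C13: sp2 ✓
C9, C10, C11, C13 → 4 sp2 carbons.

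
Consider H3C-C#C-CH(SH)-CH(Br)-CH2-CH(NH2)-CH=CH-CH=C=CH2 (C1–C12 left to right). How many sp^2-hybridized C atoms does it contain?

4

C1: sp3
C2: sp
C3: sp
C4: sp3
C5: sp3
C6: sp3
C7: sp3
C8: sp2 ✓
C9: sp2 ✓
C10: sp2 ✓
C11: sp
C12: sp2 ✓
C8, C9, C10, C12 → 4 sp2 carbons.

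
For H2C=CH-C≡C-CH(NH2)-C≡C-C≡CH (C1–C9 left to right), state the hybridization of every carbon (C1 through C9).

C1 sp2, C2 sp2, C3 sp, C4 sp, C5 sp3, C6 sp, C7 sp, C8 sp, C9 sp

C1: 3 σ bonds, plus one π bond; 3 regions of electron density → sp2.
C2: 3 σ bonds, plus one π bond — 3 electron domains, sp2.
C3 carries 2 σ bonds, plus two π bonds, giving a steric number of 2, so it is sp.
C4 has 2 σ bonds, plus two π bonds: steric number 2 → sp.
C5 has 4 σ bonds: steric number 4 → sp3.
C6 has 2 σ bonds, plus two π bonds: steric number 2 → sp.
C7: 2 σ bonds, plus two π bonds; 2 regions of electron density → sp.
C8 carries 2 σ bonds, plus two π bonds, giving a steric number of 2, so it is sp.
C9 — 2 σ bonds, plus two π bonds. Steric number 2, so sp.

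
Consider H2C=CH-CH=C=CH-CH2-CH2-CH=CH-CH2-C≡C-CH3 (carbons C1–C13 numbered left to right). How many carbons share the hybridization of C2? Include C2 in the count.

C2 is sp2 (one π bond).
C1: sp2 ✓
C2: sp2 ✓
C3: sp2 ✓
C4: sp
C5: sp2 ✓
C6: sp3
C7: sp3
C8: sp2 ✓
C9: sp2 ✓
C10: sp3
C11: sp
C12: sp
C13: sp3
6 carbons are sp2.

6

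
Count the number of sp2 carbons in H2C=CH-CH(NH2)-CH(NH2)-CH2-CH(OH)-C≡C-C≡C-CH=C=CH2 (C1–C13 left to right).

C1: sp2 ✓
C2: sp2 ✓
C3: sp3
C4: sp3
C5: sp3
C6: sp3
C7: sp
C8: sp
C9: sp
C10: sp
C11: sp2 ✓
C12: sp
C13: sp2 ✓
C1, C2, C11, C13 → 4 sp2 carbons.

4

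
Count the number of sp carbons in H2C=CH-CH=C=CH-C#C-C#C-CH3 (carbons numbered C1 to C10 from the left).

5

C1: sp2
C2: sp2
C3: sp2
C4: sp ✓
C5: sp2
C6: sp ✓
C7: sp ✓
C8: sp ✓
C9: sp ✓
C10: sp3
C4, C6, C7, C8, C9 → 5 sp carbons.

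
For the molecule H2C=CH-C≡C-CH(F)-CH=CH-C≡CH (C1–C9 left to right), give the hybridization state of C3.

sp

C3 — 2 σ bonds, plus two π bonds. Steric number 2, so sp.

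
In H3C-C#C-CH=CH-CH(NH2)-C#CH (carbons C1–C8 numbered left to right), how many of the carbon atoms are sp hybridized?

4

C1: sp3
C2: sp ✓
C3: sp ✓
C4: sp2
C5: sp2
C6: sp3
C7: sp ✓
C8: sp ✓
C2, C3, C7, C8 → 4 sp carbons.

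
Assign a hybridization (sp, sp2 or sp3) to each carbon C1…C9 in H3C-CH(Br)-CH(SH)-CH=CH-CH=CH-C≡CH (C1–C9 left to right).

C1 sp3, C2 sp3, C3 sp3, C4 sp2, C5 sp2, C6 sp2, C7 sp2, C8 sp, C9 sp

C1 carries 4 σ bonds, giving a steric number of 4, so it is sp3.
C2 — 4 σ bonds. Steric number 4, so sp3.
C3 is sp3: 4 σ bonds, 4 electron-density regions.
C4 — 3 σ bonds, plus one π bond. Steric number 3, so sp2.
C5: 3 σ bonds, plus one π bond; 3 regions of electron density → sp2.
C6 (3 σ bonds, plus one π bond) has steric number 3: sp2.
C7 carries 3 σ bonds, plus one π bond, giving a steric number of 3, so it is sp2.
C8 has 2 σ bonds, plus two π bonds: steric number 2 → sp.
C9 carries 2 σ bonds, plus two π bonds, giving a steric number of 2, so it is sp.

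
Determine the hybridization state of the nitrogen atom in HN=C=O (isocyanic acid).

The nitrogen atom: 2 σ bonds and 1 lone pair, plus one π bond — 3 electron domains, sp2.

sp2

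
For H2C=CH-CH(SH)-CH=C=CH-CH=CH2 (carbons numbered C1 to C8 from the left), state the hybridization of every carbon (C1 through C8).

C1: 3 σ bonds, plus one π bond — 3 electron domains, sp2.
C2 — 3 σ bonds, plus one π bond. Steric number 3, so sp2.
C3: 4 σ bonds; 4 regions of electron density → sp3.
C4 (3 σ bonds, plus one π bond) has steric number 3: sp2.
C5 carries 2 σ bonds, plus two π bonds, giving a steric number of 2, so it is sp.
C6 (3 σ bonds, plus one π bond) has steric number 3: sp2.
C7 has 3 σ bonds, plus one π bond: steric number 3 → sp2.
C8 is sp2: 3 σ bonds, plus one π bond, 3 electron-density regions.

C1 sp2, C2 sp2, C3 sp3, C4 sp2, C5 sp, C6 sp2, C7 sp2, C8 sp2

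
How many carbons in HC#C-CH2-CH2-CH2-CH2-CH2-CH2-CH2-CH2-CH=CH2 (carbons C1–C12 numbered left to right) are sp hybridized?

C1: sp ✓
C2: sp ✓
C3: sp3
C4: sp3
C5: sp3
C6: sp3
C7: sp3
C8: sp3
C9: sp3
C10: sp3
C11: sp2
C12: sp2
C1, C2 → 2 sp carbons.

2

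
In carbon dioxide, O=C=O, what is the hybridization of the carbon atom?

Two σ bonds, two π bonds → steric number 2 → sp.

sp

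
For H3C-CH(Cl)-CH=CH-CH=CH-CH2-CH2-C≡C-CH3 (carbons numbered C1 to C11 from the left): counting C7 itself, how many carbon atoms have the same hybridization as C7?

5

C7 is sp3 (only σ bonds).
C1: sp3 ✓
C2: sp3 ✓
C3: sp2
C4: sp2
C5: sp2
C6: sp2
C7: sp3 ✓
C8: sp3 ✓
C9: sp
C10: sp
C11: sp3 ✓
5 carbons are sp3.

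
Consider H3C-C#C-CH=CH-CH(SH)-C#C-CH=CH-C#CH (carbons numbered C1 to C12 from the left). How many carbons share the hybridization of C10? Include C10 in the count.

C10 is sp2 (one π bond).
C1: sp3
C2: sp
C3: sp
C4: sp2 ✓
C5: sp2 ✓
C6: sp3
C7: sp
C8: sp
C9: sp2 ✓
C10: sp2 ✓
C11: sp
C12: sp
4 carbons are sp2.

4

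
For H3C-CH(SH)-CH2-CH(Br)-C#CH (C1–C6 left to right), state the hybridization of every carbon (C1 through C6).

C1 sp3, C2 sp3, C3 sp3, C4 sp3, C5 sp, C6 sp

C1 is sp3: 4 σ bonds, 4 electron-density regions.
C2 — 4 σ bonds. Steric number 4, so sp3.
C3: 4 σ bonds — 4 electron domains, sp3.
C4: 4 σ bonds; 4 regions of electron density → sp3.
C5 has 2 σ bonds, plus two π bonds: steric number 2 → sp.
C6: 2 σ bonds, plus two π bonds — 2 electron domains, sp.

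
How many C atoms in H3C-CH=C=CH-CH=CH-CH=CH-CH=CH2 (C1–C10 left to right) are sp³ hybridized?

1

C1: sp3 ✓
C2: sp2
C3: sp
C4: sp2
C5: sp2
C6: sp2
C7: sp2
C8: sp2
C9: sp2
C10: sp2
C1 → 1 sp3 carbon.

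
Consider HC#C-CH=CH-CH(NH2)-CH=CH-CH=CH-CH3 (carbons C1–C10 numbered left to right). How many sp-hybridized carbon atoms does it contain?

2

C1: sp ✓
C2: sp ✓
C3: sp2
C4: sp2
C5: sp3
C6: sp2
C7: sp2
C8: sp2
C9: sp2
C10: sp3
C1, C2 → 2 sp carbons.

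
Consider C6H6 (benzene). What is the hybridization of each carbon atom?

sp^2

Every ring carbon has three σ bonds and contributes one p electron to the aromatic π system.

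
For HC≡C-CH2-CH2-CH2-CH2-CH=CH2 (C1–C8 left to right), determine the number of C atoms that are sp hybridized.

2

C1: sp ✓
C2: sp ✓
C3: sp3
C4: sp3
C5: sp3
C6: sp3
C7: sp2
C8: sp2
C1, C2 → 2 sp carbons.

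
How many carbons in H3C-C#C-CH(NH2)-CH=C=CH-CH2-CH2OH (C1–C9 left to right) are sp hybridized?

C1: sp3
C2: sp ✓
C3: sp ✓
C4: sp3
C5: sp2
C6: sp ✓
C7: sp2
C8: sp3
C9: sp3
C2, C3, C6 → 3 sp carbons.

3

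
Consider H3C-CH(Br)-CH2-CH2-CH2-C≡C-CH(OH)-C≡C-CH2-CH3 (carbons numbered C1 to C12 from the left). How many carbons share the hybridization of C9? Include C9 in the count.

4

C9 is sp (two π bonds).
C1: sp3
C2: sp3
C3: sp3
C4: sp3
C5: sp3
C6: sp ✓
C7: sp ✓
C8: sp3
C9: sp ✓
C10: sp ✓
C11: sp3
C12: sp3
4 carbons are sp.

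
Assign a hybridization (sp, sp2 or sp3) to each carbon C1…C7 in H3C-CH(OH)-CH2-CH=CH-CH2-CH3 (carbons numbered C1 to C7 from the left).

C1 has 4 σ bonds: steric number 4 → sp3.
C2: 4 σ bonds — 4 electron domains, sp3.
C3 is sp3: 4 σ bonds, 4 electron-density regions.
C4 has 3 σ bonds, plus one π bond: steric number 3 → sp2.
C5: 3 σ bonds, plus one π bond — 3 electron domains, sp2.
C6: 4 σ bonds — 4 electron domains, sp3.
C7: 4 σ bonds; 4 regions of electron density → sp3.

C1 sp3, C2 sp3, C3 sp3, C4 sp2, C5 sp2, C6 sp3, C7 sp3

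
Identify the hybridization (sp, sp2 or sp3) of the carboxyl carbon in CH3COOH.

The carboxyl carbon (3 σ bonds, plus one π bond) has steric number 3: sp2.

sp2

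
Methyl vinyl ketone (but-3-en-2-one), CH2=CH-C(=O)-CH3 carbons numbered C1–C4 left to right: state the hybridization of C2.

C2: 3 σ bonds, plus one π bond — 3 electron domains, sp2.

sp²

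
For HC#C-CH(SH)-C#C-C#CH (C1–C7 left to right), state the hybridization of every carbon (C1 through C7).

C1 sp, C2 sp, C3 sp3, C4 sp, C5 sp, C6 sp, C7 sp

C1: 2 σ bonds, plus two π bonds — 2 electron domains, sp.
C2 carries 2 σ bonds, plus two π bonds, giving a steric number of 2, so it is sp.
C3 (4 σ bonds) has steric number 4: sp3.
C4: 2 σ bonds, plus two π bonds; 2 regions of electron density → sp.
C5 is sp: 2 σ bonds, plus two π bonds, 2 electron-density regions.
C6 is sp: 2 σ bonds, plus two π bonds, 2 electron-density regions.
C7: 2 σ bonds, plus two π bonds — 2 electron domains, sp.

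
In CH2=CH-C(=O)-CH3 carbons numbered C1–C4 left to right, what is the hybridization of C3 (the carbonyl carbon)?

sp²

C3 (the carbonyl carbon) (3 σ bonds, plus one π bond) has steric number 3: sp2.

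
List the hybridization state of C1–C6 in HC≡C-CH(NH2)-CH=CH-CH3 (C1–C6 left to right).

C1: 2 σ bonds, plus two π bonds; 2 regions of electron density → sp.
C2 carries 2 σ bonds, plus two π bonds, giving a steric number of 2, so it is sp.
C3: 4 σ bonds — 4 electron domains, sp3.
C4 has 3 σ bonds, plus one π bond: steric number 3 → sp2.
C5 carries 3 σ bonds, plus one π bond, giving a steric number of 3, so it is sp2.
C6 is sp3: 4 σ bonds, 4 electron-density regions.

C1 sp, C2 sp, C3 sp3, C4 sp2, C5 sp2, C6 sp3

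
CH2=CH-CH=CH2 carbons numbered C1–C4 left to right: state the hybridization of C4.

C4: 3 σ bonds, plus one π bond — 3 electron domains, sp2.

sp^2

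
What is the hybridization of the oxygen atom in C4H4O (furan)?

sp2

One O lone pair is in the aromatic π system (p orbital), the other is in an sp2 hybrid in the ring plane; O has two σ bonds + one in-plane lone pair → sp2.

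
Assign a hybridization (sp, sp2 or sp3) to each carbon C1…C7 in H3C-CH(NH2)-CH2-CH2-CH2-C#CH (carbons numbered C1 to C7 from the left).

C1 sp3, C2 sp3, C3 sp3, C4 sp3, C5 sp3, C6 sp, C7 sp

C1: 4 σ bonds — 4 electron domains, sp3.
C2: 4 σ bonds; 4 regions of electron density → sp3.
C3 has 4 σ bonds: steric number 4 → sp3.
C4: 4 σ bonds — 4 electron domains, sp3.
C5: 4 σ bonds; 4 regions of electron density → sp3.
C6 carries 2 σ bonds, plus two π bonds, giving a steric number of 2, so it is sp.
C7 carries 2 σ bonds, plus two π bonds, giving a steric number of 2, so it is sp.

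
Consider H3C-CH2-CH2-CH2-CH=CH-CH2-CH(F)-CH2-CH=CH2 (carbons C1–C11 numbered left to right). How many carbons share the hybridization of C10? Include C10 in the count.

4

C10 is sp2 (one π bond).
C1: sp3
C2: sp3
C3: sp3
C4: sp3
C5: sp2 ✓
C6: sp2 ✓
C7: sp3
C8: sp3
C9: sp3
C10: sp2 ✓
C11: sp2 ✓
4 carbons are sp2.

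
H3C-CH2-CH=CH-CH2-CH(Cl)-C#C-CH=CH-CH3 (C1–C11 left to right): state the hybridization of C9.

C9 — 3 σ bonds, plus one π bond. Steric number 3, so sp2.

sp²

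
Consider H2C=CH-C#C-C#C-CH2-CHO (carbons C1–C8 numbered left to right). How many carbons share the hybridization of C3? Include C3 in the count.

C3 is sp (two π bonds).
C1: sp2
C2: sp2
C3: sp ✓
C4: sp ✓
C5: sp ✓
C6: sp ✓
C7: sp3
C8: sp2
4 carbons are sp.

4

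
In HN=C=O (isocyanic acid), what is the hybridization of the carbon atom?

The carbon atom has 2 σ bonds, plus two π bonds: steric number 2 → sp.

sp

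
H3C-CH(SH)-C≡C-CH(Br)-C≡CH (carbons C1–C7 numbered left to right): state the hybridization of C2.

C2 — 4 σ bonds. Steric number 4, so sp3.

sp^3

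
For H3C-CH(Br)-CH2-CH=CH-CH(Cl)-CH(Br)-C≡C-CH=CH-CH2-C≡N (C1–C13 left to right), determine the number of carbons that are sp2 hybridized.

4

C1: sp3
C2: sp3
C3: sp3
C4: sp2 ✓
C5: sp2 ✓
C6: sp3
C7: sp3
C8: sp
C9: sp
C10: sp2 ✓
C11: sp2 ✓
C12: sp3
C13: sp
C4, C5, C10, C11 → 4 sp2 carbons.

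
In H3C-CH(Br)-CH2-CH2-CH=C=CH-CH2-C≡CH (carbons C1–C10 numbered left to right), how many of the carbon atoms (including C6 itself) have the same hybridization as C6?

3

C6 is sp (two π bonds).
C1: sp3
C2: sp3
C3: sp3
C4: sp3
C5: sp2
C6: sp ✓
C7: sp2
C8: sp3
C9: sp ✓
C10: sp ✓
3 carbons are sp.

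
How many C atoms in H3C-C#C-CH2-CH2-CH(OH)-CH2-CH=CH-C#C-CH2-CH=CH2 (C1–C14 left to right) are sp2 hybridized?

4

C1: sp3
C2: sp
C3: sp
C4: sp3
C5: sp3
C6: sp3
C7: sp3
C8: sp2 ✓
C9: sp2 ✓
C10: sp
C11: sp
C12: sp3
C13: sp2 ✓
C14: sp2 ✓
C8, C9, C13, C14 → 4 sp2 carbons.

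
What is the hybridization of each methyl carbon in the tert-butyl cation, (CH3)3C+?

sp3

Each methyl carbon — 4 σ bonds. Steric number 4, so sp3.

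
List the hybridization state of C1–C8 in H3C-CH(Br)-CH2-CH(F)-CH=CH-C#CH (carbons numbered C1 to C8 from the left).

C1 sp3, C2 sp3, C3 sp3, C4 sp3, C5 sp2, C6 sp2, C7 sp, C8 sp

C1 carries 4 σ bonds, giving a steric number of 4, so it is sp3.
C2 — 4 σ bonds. Steric number 4, so sp3.
C3 carries 4 σ bonds, giving a steric number of 4, so it is sp3.
C4 has 4 σ bonds: steric number 4 → sp3.
C5 has 3 σ bonds, plus one π bond: steric number 3 → sp2.
C6 is sp2: 3 σ bonds, plus one π bond, 3 electron-density regions.
C7 has 2 σ bonds, plus two π bonds: steric number 2 → sp.
C8 has 2 σ bonds, plus two π bonds: steric number 2 → sp.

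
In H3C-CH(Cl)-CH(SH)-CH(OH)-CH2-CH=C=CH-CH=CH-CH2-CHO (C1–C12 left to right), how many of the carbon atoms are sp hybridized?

1

C1: sp3
C2: sp3
C3: sp3
C4: sp3
C5: sp3
C6: sp2
C7: sp ✓
C8: sp2
C9: sp2
C10: sp2
C11: sp3
C12: sp2
C7 → 1 sp carbon.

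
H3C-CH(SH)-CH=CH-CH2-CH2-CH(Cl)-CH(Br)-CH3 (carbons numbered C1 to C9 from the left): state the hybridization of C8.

sp^3

C8 carries 4 σ bonds, giving a steric number of 4, so it is sp3.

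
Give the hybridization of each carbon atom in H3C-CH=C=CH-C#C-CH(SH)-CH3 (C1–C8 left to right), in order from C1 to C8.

C1: 4 σ bonds — 4 electron domains, sp3.
C2: 3 σ bonds, plus one π bond; 3 regions of electron density → sp2.
C3 (2 σ bonds, plus two π bonds) has steric number 2: sp.
C4: 3 σ bonds, plus one π bond — 3 electron domains, sp2.
C5: 2 σ bonds, plus two π bonds; 2 regions of electron density → sp.
C6: 2 σ bonds, plus two π bonds; 2 regions of electron density → sp.
C7: 4 σ bonds — 4 electron domains, sp3.
C8: 4 σ bonds — 4 electron domains, sp3.

C1 sp3, C2 sp2, C3 sp, C4 sp2, C5 sp, C6 sp, C7 sp3, C8 sp3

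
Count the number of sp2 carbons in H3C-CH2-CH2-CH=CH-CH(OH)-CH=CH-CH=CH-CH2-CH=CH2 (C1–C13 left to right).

C1: sp3
C2: sp3
C3: sp3
C4: sp2 ✓
C5: sp2 ✓
C6: sp3
C7: sp2 ✓
C8: sp2 ✓
C9: sp2 ✓
C10: sp2 ✓
C11: sp3
C12: sp2 ✓
C13: sp2 ✓
C4, C5, C7, C8, C9, C10, C12, C13 → 8 sp2 carbons.

8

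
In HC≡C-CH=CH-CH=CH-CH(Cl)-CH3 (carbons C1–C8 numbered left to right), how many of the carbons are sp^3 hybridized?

2

C1: sp
C2: sp
C3: sp2
C4: sp2
C5: sp2
C6: sp2
C7: sp3 ✓
C8: sp3 ✓
C7, C8 → 2 sp3 carbons.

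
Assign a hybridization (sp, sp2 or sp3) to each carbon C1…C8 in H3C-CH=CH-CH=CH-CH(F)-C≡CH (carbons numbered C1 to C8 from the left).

C1 sp3, C2 sp2, C3 sp2, C4 sp2, C5 sp2, C6 sp3, C7 sp, C8 sp

C1 — 4 σ bonds. Steric number 4, so sp3.
C2: 3 σ bonds, plus one π bond — 3 electron domains, sp2.
C3 (3 σ bonds, plus one π bond) has steric number 3: sp2.
C4 has 3 σ bonds, plus one π bond: steric number 3 → sp2.
C5 (3 σ bonds, plus one π bond) has steric number 3: sp2.
C6: 4 σ bonds; 4 regions of electron density → sp3.
C7 carries 2 σ bonds, plus two π bonds, giving a steric number of 2, so it is sp.
C8 — 2 σ bonds, plus two π bonds. Steric number 2, so sp.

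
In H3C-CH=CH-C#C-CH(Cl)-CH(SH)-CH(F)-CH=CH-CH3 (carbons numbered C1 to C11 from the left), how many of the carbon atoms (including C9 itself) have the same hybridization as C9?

C9 is sp2 (one π bond).
C1: sp3
C2: sp2 ✓
C3: sp2 ✓
C4: sp
C5: sp
C6: sp3
C7: sp3
C8: sp3
C9: sp2 ✓
C10: sp2 ✓
C11: sp3
4 carbons are sp2.

4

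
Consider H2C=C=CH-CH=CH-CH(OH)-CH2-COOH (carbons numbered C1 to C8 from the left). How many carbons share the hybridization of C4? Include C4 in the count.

C4 is sp2 (one π bond).
C1: sp2 ✓
C2: sp
C3: sp2 ✓
C4: sp2 ✓
C5: sp2 ✓
C6: sp3
C7: sp3
C8: sp2 ✓
5 carbons are sp2.

5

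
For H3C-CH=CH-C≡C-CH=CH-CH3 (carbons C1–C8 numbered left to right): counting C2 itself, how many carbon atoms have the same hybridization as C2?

C2 is sp2 (one π bond).
C1: sp3
C2: sp2 ✓
C3: sp2 ✓
C4: sp
C5: sp
C6: sp2 ✓
C7: sp2 ✓
C8: sp3
4 carbons are sp2.

4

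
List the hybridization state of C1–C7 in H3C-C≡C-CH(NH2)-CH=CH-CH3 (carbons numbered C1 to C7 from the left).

C1 sp3, C2 sp, C3 sp, C4 sp3, C5 sp2, C6 sp2, C7 sp3

C1 is sp3: 4 σ bonds, 4 electron-density regions.
C2 is sp: 2 σ bonds, plus two π bonds, 2 electron-density regions.
C3 is sp: 2 σ bonds, plus two π bonds, 2 electron-density regions.
C4 has 4 σ bonds: steric number 4 → sp3.
C5 carries 3 σ bonds, plus one π bond, giving a steric number of 3, so it is sp2.
C6 has 3 σ bonds, plus one π bond: steric number 3 → sp2.
C7 carries 4 σ bonds, giving a steric number of 4, so it is sp3.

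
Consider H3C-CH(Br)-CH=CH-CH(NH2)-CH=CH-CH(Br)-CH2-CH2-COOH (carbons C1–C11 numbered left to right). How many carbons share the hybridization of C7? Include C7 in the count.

C7 is sp2 (one π bond).
C1: sp3
C2: sp3
C3: sp2 ✓
C4: sp2 ✓
C5: sp3
C6: sp2 ✓
C7: sp2 ✓
C8: sp3
C9: sp3
C10: sp3
C11: sp2 ✓
5 carbons are sp2.

5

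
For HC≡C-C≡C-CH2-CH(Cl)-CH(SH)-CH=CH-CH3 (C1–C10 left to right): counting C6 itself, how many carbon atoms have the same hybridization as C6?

4

C6 is sp3 (only σ bonds).
C1: sp
C2: sp
C3: sp
C4: sp
C5: sp3 ✓
C6: sp3 ✓
C7: sp3 ✓
C8: sp2
C9: sp2
C10: sp3 ✓
4 carbons are sp3.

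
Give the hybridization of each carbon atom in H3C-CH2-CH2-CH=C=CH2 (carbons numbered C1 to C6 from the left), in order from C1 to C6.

C1 is sp3: 4 σ bonds, 4 electron-density regions.
C2 carries 4 σ bonds, giving a steric number of 4, so it is sp3.
C3 carries 4 σ bonds, giving a steric number of 4, so it is sp3.
C4: 3 σ bonds, plus one π bond; 3 regions of electron density → sp2.
C5 has 2 σ bonds, plus two π bonds: steric number 2 → sp.
C6 has 3 σ bonds, plus one π bond: steric number 3 → sp2.

C1 sp3, C2 sp3, C3 sp3, C4 sp2, C5 sp, C6 sp2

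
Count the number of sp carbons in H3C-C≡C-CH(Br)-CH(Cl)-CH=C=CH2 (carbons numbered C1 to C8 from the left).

C1: sp3
C2: sp ✓
C3: sp ✓
C4: sp3
C5: sp3
C6: sp2
C7: sp ✓
C8: sp2
C2, C3, C7 → 3 sp carbons.

3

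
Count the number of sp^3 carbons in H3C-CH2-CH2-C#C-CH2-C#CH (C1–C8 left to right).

C1: sp3 ✓
C2: sp3 ✓
C3: sp3 ✓
C4: sp
C5: sp
C6: sp3 ✓
C7: sp
C8: sp
C1, C2, C3, C6 → 4 sp3 carbons.

4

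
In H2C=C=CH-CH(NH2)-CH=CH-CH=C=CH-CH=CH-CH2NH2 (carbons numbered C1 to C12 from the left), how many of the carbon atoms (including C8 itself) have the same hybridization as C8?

2

C8 is sp (two π bonds).
C1: sp2
C2: sp ✓
C3: sp2
C4: sp3
C5: sp2
C6: sp2
C7: sp2
C8: sp ✓
C9: sp2
C10: sp2
C11: sp2
C12: sp3
2 carbons are sp.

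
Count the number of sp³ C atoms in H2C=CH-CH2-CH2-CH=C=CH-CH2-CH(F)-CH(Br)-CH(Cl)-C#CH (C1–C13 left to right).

6

C1: sp2
C2: sp2
C3: sp3 ✓
C4: sp3 ✓
C5: sp2
C6: sp
C7: sp2
C8: sp3 ✓
C9: sp3 ✓
C10: sp3 ✓
C11: sp3 ✓
C12: sp
C13: sp
C3, C4, C8, C9, C10, C11 → 6 sp3 carbons.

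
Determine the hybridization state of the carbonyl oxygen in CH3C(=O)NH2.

sp^2

The carbonyl oxygen (1 σ bond and 2 lone pairs, plus one π bond) has steric number 3: sp2.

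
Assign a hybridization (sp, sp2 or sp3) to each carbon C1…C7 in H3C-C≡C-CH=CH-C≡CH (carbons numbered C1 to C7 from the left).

C1 sp3, C2 sp, C3 sp, C4 sp2, C5 sp2, C6 sp, C7 sp

C1 is sp3: 4 σ bonds, 4 electron-density regions.
C2: 2 σ bonds, plus two π bonds; 2 regions of electron density → sp.
C3 carries 2 σ bonds, plus two π bonds, giving a steric number of 2, so it is sp.
C4: 3 σ bonds, plus one π bond — 3 electron domains, sp2.
C5: 3 σ bonds, plus one π bond; 3 regions of electron density → sp2.
C6 has 2 σ bonds, plus two π bonds: steric number 2 → sp.
C7: 2 σ bonds, plus two π bonds — 2 electron domains, sp.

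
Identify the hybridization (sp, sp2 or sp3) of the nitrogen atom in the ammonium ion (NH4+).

sp³

Four σ bonds, no lone pair → sp3, tetrahedral.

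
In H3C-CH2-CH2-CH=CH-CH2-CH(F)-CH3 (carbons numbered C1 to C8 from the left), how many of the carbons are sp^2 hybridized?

C1: sp3
C2: sp3
C3: sp3
C4: sp2 ✓
C5: sp2 ✓
C6: sp3
C7: sp3
C8: sp3
C4, C5 → 2 sp2 carbons.

2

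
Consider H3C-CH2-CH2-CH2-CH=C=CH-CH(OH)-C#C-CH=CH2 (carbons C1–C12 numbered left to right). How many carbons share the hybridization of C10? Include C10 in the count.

C10 is sp (two π bonds).
C1: sp3
C2: sp3
C3: sp3
C4: sp3
C5: sp2
C6: sp ✓
C7: sp2
C8: sp3
C9: sp ✓
C10: sp ✓
C11: sp2
C12: sp2
3 carbons are sp.

3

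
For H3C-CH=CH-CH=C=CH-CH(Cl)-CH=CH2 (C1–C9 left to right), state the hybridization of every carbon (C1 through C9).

C1: 4 σ bonds — 4 electron domains, sp3.
C2 carries 3 σ bonds, plus one π bond, giving a steric number of 3, so it is sp2.
C3 is sp2: 3 σ bonds, plus one π bond, 3 electron-density regions.
C4 is sp2: 3 σ bonds, plus one π bond, 3 electron-density regions.
C5 — 2 σ bonds, plus two π bonds. Steric number 2, so sp.
C6 — 3 σ bonds, plus one π bond. Steric number 3, so sp2.
C7: 4 σ bonds; 4 regions of electron density → sp3.
C8: 3 σ bonds, plus one π bond; 3 regions of electron density → sp2.
C9 is sp2: 3 σ bonds, plus one π bond, 3 electron-density regions.

C1 sp3, C2 sp2, C3 sp2, C4 sp2, C5 sp, C6 sp2, C7 sp3, C8 sp2, C9 sp2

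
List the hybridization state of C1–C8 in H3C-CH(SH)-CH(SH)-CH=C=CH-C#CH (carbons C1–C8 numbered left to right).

C1 (4 σ bonds) has steric number 4: sp3.
C2: 4 σ bonds; 4 regions of electron density → sp3.
C3 has 4 σ bonds: steric number 4 → sp3.
C4 (3 σ bonds, plus one π bond) has steric number 3: sp2.
C5: 2 σ bonds, plus two π bonds — 2 electron domains, sp.
C6 is sp2: 3 σ bonds, plus one π bond, 3 electron-density regions.
C7 — 2 σ bonds, plus two π bonds. Steric number 2, so sp.
C8 has 2 σ bonds, plus two π bonds: steric number 2 → sp.

C1 sp3, C2 sp3, C3 sp3, C4 sp2, C5 sp, C6 sp2, C7 sp, C8 sp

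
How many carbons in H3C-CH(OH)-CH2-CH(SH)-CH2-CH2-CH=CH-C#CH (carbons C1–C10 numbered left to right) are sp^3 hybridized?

C1: sp3 ✓
C2: sp3 ✓
C3: sp3 ✓
C4: sp3 ✓
C5: sp3 ✓
C6: sp3 ✓
C7: sp2
C8: sp2
C9: sp
C10: sp
C1, C2, C3, C4, C5, C6 → 6 sp3 carbons.

6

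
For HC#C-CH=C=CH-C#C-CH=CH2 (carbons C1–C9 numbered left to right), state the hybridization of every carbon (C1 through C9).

C1 carries 2 σ bonds, plus two π bonds, giving a steric number of 2, so it is sp.
C2: 2 σ bonds, plus two π bonds; 2 regions of electron density → sp.
C3 has 3 σ bonds, plus one π bond: steric number 3 → sp2.
C4: 2 σ bonds, plus two π bonds; 2 regions of electron density → sp.
C5: 3 σ bonds, plus one π bond — 3 electron domains, sp2.
C6 is sp: 2 σ bonds, plus two π bonds, 2 electron-density regions.
C7 (2 σ bonds, plus two π bonds) has steric number 2: sp.
C8 is sp2: 3 σ bonds, plus one π bond, 3 electron-density regions.
C9: 3 σ bonds, plus one π bond; 3 regions of electron density → sp2.

C1 sp, C2 sp, C3 sp2, C4 sp, C5 sp2, C6 sp, C7 sp, C8 sp2, C9 sp2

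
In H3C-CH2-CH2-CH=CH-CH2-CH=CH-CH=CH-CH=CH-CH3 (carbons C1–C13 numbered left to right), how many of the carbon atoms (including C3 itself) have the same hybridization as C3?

5

C3 is sp3 (only σ bonds).
C1: sp3 ✓
C2: sp3 ✓
C3: sp3 ✓
C4: sp2
C5: sp2
C6: sp3 ✓
C7: sp2
C8: sp2
C9: sp2
C10: sp2
C11: sp2
C12: sp2
C13: sp3 ✓
5 carbons are sp3.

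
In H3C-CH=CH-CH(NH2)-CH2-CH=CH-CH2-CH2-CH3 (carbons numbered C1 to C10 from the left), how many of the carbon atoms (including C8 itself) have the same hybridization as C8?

C8 is sp3 (only σ bonds).
C1: sp3 ✓
C2: sp2
C3: sp2
C4: sp3 ✓
C5: sp3 ✓
C6: sp2
C7: sp2
C8: sp3 ✓
C9: sp3 ✓
C10: sp3 ✓
6 carbons are sp3.

6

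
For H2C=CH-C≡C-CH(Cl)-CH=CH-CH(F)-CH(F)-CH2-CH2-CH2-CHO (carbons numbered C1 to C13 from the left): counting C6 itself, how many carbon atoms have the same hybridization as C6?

5

C6 is sp2 (one π bond).
C1: sp2 ✓
C2: sp2 ✓
C3: sp
C4: sp
C5: sp3
C6: sp2 ✓
C7: sp2 ✓
C8: sp3
C9: sp3
C10: sp3
C11: sp3
C12: sp3
C13: sp2 ✓
5 carbons are sp2.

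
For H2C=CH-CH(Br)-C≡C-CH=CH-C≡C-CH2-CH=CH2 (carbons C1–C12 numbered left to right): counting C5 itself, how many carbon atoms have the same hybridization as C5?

4

C5 is sp (two π bonds).
C1: sp2
C2: sp2
C3: sp3
C4: sp ✓
C5: sp ✓
C6: sp2
C7: sp2
C8: sp ✓
C9: sp ✓
C10: sp3
C11: sp2
C12: sp2
4 carbons are sp.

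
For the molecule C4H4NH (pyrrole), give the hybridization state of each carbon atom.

Each carbon atom — 3 σ bonds, plus one π bond. Steric number 3, so sp2.

sp^2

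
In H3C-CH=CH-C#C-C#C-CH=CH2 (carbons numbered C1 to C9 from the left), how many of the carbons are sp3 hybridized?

C1: sp3 ✓
C2: sp2
C3: sp2
C4: sp
C5: sp
C6: sp
C7: sp
C8: sp2
C9: sp2
C1 → 1 sp3 carbon.

1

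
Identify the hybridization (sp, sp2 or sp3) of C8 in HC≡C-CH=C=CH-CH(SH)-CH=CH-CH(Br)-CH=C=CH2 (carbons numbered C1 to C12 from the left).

C8 is sp2: 3 σ bonds, plus one π bond, 3 electron-density regions.

sp^2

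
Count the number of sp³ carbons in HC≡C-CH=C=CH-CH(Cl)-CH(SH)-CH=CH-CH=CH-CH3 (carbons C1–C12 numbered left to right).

C1: sp
C2: sp
C3: sp2
C4: sp
C5: sp2
C6: sp3 ✓
C7: sp3 ✓
C8: sp2
C9: sp2
C10: sp2
C11: sp2
C12: sp3 ✓
C6, C7, C12 → 3 sp3 carbons.

3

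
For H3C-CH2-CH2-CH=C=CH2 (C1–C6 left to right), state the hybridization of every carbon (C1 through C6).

C1 sp3, C2 sp3, C3 sp3, C4 sp2, C5 sp, C6 sp2

C1 carries 4 σ bonds, giving a steric number of 4, so it is sp3.
C2 carries 4 σ bonds, giving a steric number of 4, so it is sp3.
C3 (4 σ bonds) has steric number 4: sp3.
C4: 3 σ bonds, plus one π bond; 3 regions of electron density → sp2.
C5 is sp: 2 σ bonds, plus two π bonds, 2 electron-density regions.
C6 (3 σ bonds, plus one π bond) has steric number 3: sp2.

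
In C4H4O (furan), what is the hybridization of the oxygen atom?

One O lone pair is in the aromatic π system (p orbital), the other is in an sp2 hybrid in the ring plane; O has two σ bonds + one in-plane lone pair → sp2.

sp²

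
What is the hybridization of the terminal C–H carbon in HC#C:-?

sp

The terminal C–H carbon — 2 σ bonds, plus two π bonds. Steric number 2, so sp.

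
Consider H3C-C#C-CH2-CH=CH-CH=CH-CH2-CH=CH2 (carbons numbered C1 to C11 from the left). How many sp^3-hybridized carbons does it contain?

3

C1: sp3 ✓
C2: sp
C3: sp
C4: sp3 ✓
C5: sp2
C6: sp2
C7: sp2
C8: sp2
C9: sp3 ✓
C10: sp2
C11: sp2
C1, C4, C9 → 3 sp3 carbons.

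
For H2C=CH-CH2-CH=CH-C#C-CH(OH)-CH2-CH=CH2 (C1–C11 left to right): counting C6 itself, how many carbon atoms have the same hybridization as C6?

2

C6 is sp (two π bonds).
C1: sp2
C2: sp2
C3: sp3
C4: sp2
C5: sp2
C6: sp ✓
C7: sp ✓
C8: sp3
C9: sp3
C10: sp2
C11: sp2
2 carbons are sp.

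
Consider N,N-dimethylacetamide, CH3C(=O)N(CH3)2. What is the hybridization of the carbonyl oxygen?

The carbonyl oxygen is sp2: 1 σ bond and 2 lone pairs, plus one π bond, 3 electron-density regions.

sp2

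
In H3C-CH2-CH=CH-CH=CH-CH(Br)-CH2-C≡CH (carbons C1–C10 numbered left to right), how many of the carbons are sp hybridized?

2

C1: sp3
C2: sp3
C3: sp2
C4: sp2
C5: sp2
C6: sp2
C7: sp3
C8: sp3
C9: sp ✓
C10: sp ✓
C9, C10 → 2 sp carbons.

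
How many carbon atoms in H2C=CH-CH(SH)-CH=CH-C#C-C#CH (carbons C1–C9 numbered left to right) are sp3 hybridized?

C1: sp2
C2: sp2
C3: sp3 ✓
C4: sp2
C5: sp2
C6: sp
C7: sp
C8: sp
C9: sp
C3 → 1 sp3 carbon.

1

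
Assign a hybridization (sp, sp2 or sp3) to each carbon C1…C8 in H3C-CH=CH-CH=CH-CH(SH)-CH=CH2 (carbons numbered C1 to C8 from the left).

C1 is sp3: 4 σ bonds, 4 electron-density regions.
C2 carries 3 σ bonds, plus one π bond, giving a steric number of 3, so it is sp2.
C3 — 3 σ bonds, plus one π bond. Steric number 3, so sp2.
C4 carries 3 σ bonds, plus one π bond, giving a steric number of 3, so it is sp2.
C5 is sp2: 3 σ bonds, plus one π bond, 3 electron-density regions.
C6 has 4 σ bonds: steric number 4 → sp3.
C7 carries 3 σ bonds, plus one π bond, giving a steric number of 3, so it is sp2.
C8: 3 σ bonds, plus one π bond; 3 regions of electron density → sp2.

C1 sp3, C2 sp2, C3 sp2, C4 sp2, C5 sp2, C6 sp3, C7 sp2, C8 sp2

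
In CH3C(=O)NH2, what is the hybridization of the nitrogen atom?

The nitrogen lone pair is delocalised into the carbonyl π system (amide resonance), so N is planar sp2 rather than the sp3 a naive steric count of 4 would suggest.

sp2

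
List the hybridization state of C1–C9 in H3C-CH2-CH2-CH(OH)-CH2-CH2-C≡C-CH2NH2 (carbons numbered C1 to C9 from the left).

C1 sp3, C2 sp3, C3 sp3, C4 sp3, C5 sp3, C6 sp3, C7 sp, C8 sp, C9 sp3

C1 — 4 σ bonds. Steric number 4, so sp3.
C2: 4 σ bonds; 4 regions of electron density → sp3.
C3 has 4 σ bonds: steric number 4 → sp3.
C4 — 4 σ bonds. Steric number 4, so sp3.
C5 is sp3: 4 σ bonds, 4 electron-density regions.
C6: 4 σ bonds; 4 regions of electron density → sp3.
C7: 2 σ bonds, plus two π bonds; 2 regions of electron density → sp.
C8 (2 σ bonds, plus two π bonds) has steric number 2: sp.
C9 has 4 σ bonds: steric number 4 → sp3.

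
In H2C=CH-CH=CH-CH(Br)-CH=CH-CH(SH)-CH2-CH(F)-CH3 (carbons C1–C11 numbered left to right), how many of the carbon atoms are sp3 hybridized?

C1: sp2
C2: sp2
C3: sp2
C4: sp2
C5: sp3 ✓
C6: sp2
C7: sp2
C8: sp3 ✓
C9: sp3 ✓
C10: sp3 ✓
C11: sp3 ✓
C5, C8, C9, C10, C11 → 5 sp3 carbons.

5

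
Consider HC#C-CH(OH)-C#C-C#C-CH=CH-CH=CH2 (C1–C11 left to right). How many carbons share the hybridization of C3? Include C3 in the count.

C3 is sp3 (only σ bonds).
C1: sp
C2: sp
C3: sp3 ✓
C4: sp
C5: sp
C6: sp
C7: sp
C8: sp2
C9: sp2
C10: sp2
C11: sp2
1 carbon is sp3.

1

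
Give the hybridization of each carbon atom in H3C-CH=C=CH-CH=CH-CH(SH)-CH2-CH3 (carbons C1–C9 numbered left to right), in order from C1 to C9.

C1 sp3, C2 sp2, C3 sp, C4 sp2, C5 sp2, C6 sp2, C7 sp3, C8 sp3, C9 sp3

C1 carries 4 σ bonds, giving a steric number of 4, so it is sp3.
C2: 3 σ bonds, plus one π bond — 3 electron domains, sp2.
C3: 2 σ bonds, plus two π bonds; 2 regions of electron density → sp.
C4: 3 σ bonds, plus one π bond; 3 regions of electron density → sp2.
C5 carries 3 σ bonds, plus one π bond, giving a steric number of 3, so it is sp2.
C6: 3 σ bonds, plus one π bond — 3 electron domains, sp2.
C7 is sp3: 4 σ bonds, 4 electron-density regions.
C8 — 4 σ bonds. Steric number 4, so sp3.
C9 carries 4 σ bonds, giving a steric number of 4, so it is sp3.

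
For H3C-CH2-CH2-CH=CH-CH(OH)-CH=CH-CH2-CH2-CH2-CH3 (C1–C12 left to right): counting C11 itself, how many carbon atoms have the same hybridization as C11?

C11 is sp3 (only σ bonds).
C1: sp3 ✓
C2: sp3 ✓
C3: sp3 ✓
C4: sp2
C5: sp2
C6: sp3 ✓
C7: sp2
C8: sp2
C9: sp3 ✓
C10: sp3 ✓
C11: sp3 ✓
C12: sp3 ✓
8 carbons are sp3.

8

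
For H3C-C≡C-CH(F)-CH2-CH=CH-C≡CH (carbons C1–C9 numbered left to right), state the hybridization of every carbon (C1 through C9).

C1 sp3, C2 sp, C3 sp, C4 sp3, C5 sp3, C6 sp2, C7 sp2, C8 sp, C9 sp

C1: 4 σ bonds; 4 regions of electron density → sp3.
C2: 2 σ bonds, plus two π bonds — 2 electron domains, sp.
C3 carries 2 σ bonds, plus two π bonds, giving a steric number of 2, so it is sp.
C4: 4 σ bonds; 4 regions of electron density → sp3.
C5: 4 σ bonds — 4 electron domains, sp3.
C6 — 3 σ bonds, plus one π bond. Steric number 3, so sp2.
C7: 3 σ bonds, plus one π bond — 3 electron domains, sp2.
C8 (2 σ bonds, plus two π bonds) has steric number 2: sp.
C9: 2 σ bonds, plus two π bonds — 2 electron domains, sp.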